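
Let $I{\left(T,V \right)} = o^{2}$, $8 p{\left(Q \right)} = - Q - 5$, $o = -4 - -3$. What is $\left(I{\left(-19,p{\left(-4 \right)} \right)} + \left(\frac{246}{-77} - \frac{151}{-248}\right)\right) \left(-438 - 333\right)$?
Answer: $\frac{23349735}{19096} \approx 1222.8$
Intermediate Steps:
$o = -1$ ($o = -4 + 3 = -1$)
$p{\left(Q \right)} = - \frac{5}{8} - \frac{Q}{8}$ ($p{\left(Q \right)} = \frac{- Q - 5}{8} = \frac{-5 - Q}{8} = - \frac{5}{8} - \frac{Q}{8}$)
$I{\left(T,V \right)} = 1$ ($I{\left(T,V \right)} = \left(-1\right)^{2} = 1$)
$\left(I{\left(-19,p{\left(-4 \right)} \right)} + \left(\frac{246}{-77} - \frac{151}{-248}\right)\right) \left(-438 - 333\right) = \left(1 + \left(\frac{246}{-77} - \frac{151}{-248}\right)\right) \left(-438 - 333\right) = \left(1 + \left(246 \left(- \frac{1}{77}\right) - - \frac{151}{248}\right)\right) \left(-771\right) = \left(1 + \left(- \frac{246}{77} + \frac{151}{248}\right)\right) \left(-771\right) = \left(1 - \frac{49381}{19096}\right) \left(-771\right) = \left(- \frac{30285}{19096}\right) \left(-771\right) = \frac{23349735}{19096}$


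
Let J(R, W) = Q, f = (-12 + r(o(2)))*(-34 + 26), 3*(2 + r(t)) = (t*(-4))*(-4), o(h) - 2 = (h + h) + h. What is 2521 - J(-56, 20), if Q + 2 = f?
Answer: 8257/3 ≈ 2752.3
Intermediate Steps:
o(h) = 2 + 3*h (o(h) = 2 + ((h + h) + h) = 2 + (2*h + h) = 2 + 3*h)
r(t) = -2 + 16*t/3 (r(t) = -2 + ((t*(-4))*(-4))/3 = -2 + (-4*t*(-4))/3 = -2 + (16*t)/3 = -2 + 16*t/3)
f = -688/3 (f = (-12 + (-2 + 16*(2 + 3*2)/3))*(-34 + 26) = (-12 + (-2 + 16*(2 + 6)/3))*(-8) = (-12 + (-2 + (16/3)*8))*(-8) = (-12 + (-2 + 128/3))*(-8) = (-12 + 122/3)*(-8) = (86/3)*(-8) = -688/3 ≈ -229.33)
Q = -694/3 (Q = -2 - 688/3 = -694/3 ≈ -231.33)
J(R, W) = -694/3
2521 - J(-56, 20) = 2521 - 1*(-694/3) = 2521 + 694/3 = 8257/3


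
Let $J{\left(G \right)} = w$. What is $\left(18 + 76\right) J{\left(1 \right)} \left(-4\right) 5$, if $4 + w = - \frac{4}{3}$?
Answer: $\frac{30080}{3} \approx 10027.0$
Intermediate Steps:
$w = - \frac{16}{3}$ ($w = -4 - \frac{4}{3} = - \frac{16}{3} \approx -5.3333$)
$J{\left(G \right)} = - \frac{16}{3}$
$\left(18 + 76\right) J{\left(1 \right)} \left(-4\right) 5 = \left(18 + 76\right) \left(- \frac{16}{3}\right) \left(-4\right) 5 = 94 \cdot \frac{64}{3} \cdot 5 = 94 \cdot \frac{320}{3} = \frac{30080}{3}$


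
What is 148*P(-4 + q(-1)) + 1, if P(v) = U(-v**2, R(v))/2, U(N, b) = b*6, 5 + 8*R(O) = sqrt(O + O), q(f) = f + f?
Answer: -553/2 + 111*I*sqrt(3) ≈ -276.5 + 192.26*I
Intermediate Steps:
q(f) = 2*f
R(O) = -5/8 + sqrt(2)*sqrt(O)/8 (R(O) = -5/8 + sqrt(O + O)/8 = -5/8 + sqrt(2*O)/8 = -5/8 + (sqrt(2)*sqrt(O))/8 = -5/8 + sqrt(2)*sqrt(O)/8)
U(N, b) = 6*b
P(v) = -15/8 + 3*sqrt(2)*sqrt(v)/8 (P(v) = (6*(-5/8 + sqrt(2)*sqrt(v)/8))/2 = (-15/4 + 3*sqrt(2)*sqrt(v)/4)*(1/2) = -15/8 + 3*sqrt(2)*sqrt(v)/8)
148*P(-4 + q(-1)) + 1 = 148*(-15/8 + 3*sqrt(2)*sqrt(-4 + 2*(-1))/8) + 1 = 148*(-15/8 + 3*sqrt(2)*sqrt(-4 - 2)/8) + 1 = 148*(-15/8 + 3*sqrt(2)*sqrt(-6)/8) + 1 = 148*(-15/8 + 3*sqrt(2)*(I*sqrt(6))/8) + 1 = 148*(-15/8 + 3*I*sqrt(3)/4) + 1 = (-555/2 + 111*I*sqrt(3)) + 1 = -553/2 + 111*I*sqrt(3)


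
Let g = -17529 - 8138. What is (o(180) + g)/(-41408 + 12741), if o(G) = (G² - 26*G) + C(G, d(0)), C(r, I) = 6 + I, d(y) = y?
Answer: -2059/28667 ≈ -0.071825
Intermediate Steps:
g = -25667
o(G) = 6 + G² - 26*G (o(G) = (G² - 26*G) + (6 + 0) = (G² - 26*G) + 6 = 6 + G² - 26*G)
(o(180) + g)/(-41408 + 12741) = ((6 + 180² - 26*180) - 25667)/(-41408 + 12741) = ((6 + 32400 - 4680) - 25667)/(-28667) = (27726 - 25667)*(-1/28667) = 2059*(-1/28667) = -2059/28667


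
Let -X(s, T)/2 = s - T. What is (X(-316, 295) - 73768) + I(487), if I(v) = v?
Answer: -72059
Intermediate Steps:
X(s, T) = -2*s + 2*T (X(s, T) = -2*(s - T) = -2*s + 2*T)
(X(-316, 295) - 73768) + I(487) = ((-2*(-316) + 2*295) - 73768) + 487 = ((632 + 590) - 73768) + 487 = (1222 - 73768) + 487 = -72546 + 487 = -72059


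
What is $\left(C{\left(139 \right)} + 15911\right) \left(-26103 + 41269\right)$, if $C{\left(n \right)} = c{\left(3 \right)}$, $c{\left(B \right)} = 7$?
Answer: $241412388$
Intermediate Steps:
$C{\left(n \right)} = 7$
$\left(C{\left(139 \right)} + 15911\right) \left(-26103 + 41269\right) = \left(7 + 15911\right) \left(-26103 + 41269\right) = 15918 \cdot 15166 = 241412388$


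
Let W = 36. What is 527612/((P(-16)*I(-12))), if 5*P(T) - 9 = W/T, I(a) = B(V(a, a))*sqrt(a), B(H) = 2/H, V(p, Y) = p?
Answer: 10552240*I*sqrt(3)/27 ≈ 6.7693e+5*I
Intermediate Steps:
I(a) = 2/sqrt(a) (I(a) = (2/a)*sqrt(a) = 2/sqrt(a))
P(T) = 9/5 + 36/(5*T) (P(T) = 9/5 + (36/T)/5 = 9/5 + 36/(5*T))
527612/((P(-16)*I(-12))) = 527612/((((9/5)*(4 - 16)/(-16))*(2/sqrt(-12)))) = 527612/((((9/5)*(-1/16)*(-12))*(2*(-I*sqrt(3)/6)))) = 527612/((27*(-I*sqrt(3)/3)/20)) = 527612/((-9*I*sqrt(3)/20)) = 527612*(20*I*sqrt(3)/27) = 10552240*I*sqrt(3)/27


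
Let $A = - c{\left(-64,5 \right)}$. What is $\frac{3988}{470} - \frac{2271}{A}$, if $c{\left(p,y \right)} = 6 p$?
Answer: $\frac{77337}{30080} \approx 2.571$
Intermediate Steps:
$A = 384$ ($A = - 6 \left(-64\right) = \left(-1\right) \left(-384\right) = 384$)
$\frac{3988}{470} - \frac{2271}{A} = \frac{3988}{470} - \frac{2271}{384} = 3988 \cdot \frac{1}{470} - \frac{757}{128} = \frac{1994}{235} - \frac{757}{128} = \frac{77337}{30080}$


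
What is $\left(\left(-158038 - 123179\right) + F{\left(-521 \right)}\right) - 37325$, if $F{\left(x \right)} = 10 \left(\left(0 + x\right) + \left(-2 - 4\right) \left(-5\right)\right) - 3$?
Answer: $-323455$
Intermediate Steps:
$F{\left(x \right)} = 297 + 10 x$ ($F{\left(x \right)} = 10 \left(x - -30\right) - 3 = 10 \left(x + 30\right) - 3 = 10 \left(30 + x\right) - 3 = \left(300 + 10 x\right) - 3 = 297 + 10 x$)
$\left(\left(-158038 - 123179\right) + F{\left(-521 \right)}\right) - 37325 = \left(\left(-158038 - 123179\right) + \left(297 + 10 \left(-521\right)\right)\right) - 37325 = \left(\left(-158038 - 123179\right) + \left(297 - 5210\right)\right) - 37325 = \left(-281217 - 4913\right) - 37325 = -286130 - 37325 = -323455$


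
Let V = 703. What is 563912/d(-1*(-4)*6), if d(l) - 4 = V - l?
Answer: 563912/683 ≈ 825.64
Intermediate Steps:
d(l) = 707 - l (d(l) = 4 + (703 - l) = 707 - l)
563912/d(-1*(-4)*6) = 563912/(707 - (-1*(-4))*6) = 563912/(707 - 4*6) = 563912/(707 - 1*24) = 563912/(707 - 24) = 563912/683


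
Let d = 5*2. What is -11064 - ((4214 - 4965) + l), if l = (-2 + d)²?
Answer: -10377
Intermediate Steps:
d = 10
l = 64 (l = (-2 + 10)² = 8² = 64)
-11064 - ((4214 - 4965) + l) = -11064 - ((4214 - 4965) + 64) = -11064 - (-751 + 64) = -11064 - 1*(-687) = -11064 + 687 = -10377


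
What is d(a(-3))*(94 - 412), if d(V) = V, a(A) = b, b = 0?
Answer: 0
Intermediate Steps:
a(A) = 0
d(a(-3))*(94 - 412) = 0*(94 - 412) = 0*(-318) = 0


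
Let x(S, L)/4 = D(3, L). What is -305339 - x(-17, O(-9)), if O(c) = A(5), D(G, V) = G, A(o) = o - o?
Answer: -305351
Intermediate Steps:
A(o) = 0
O(c) = 0
x(S, L) = 12 (x(S, L) = 4*3 = 12)
-305339 - x(-17, O(-9)) = -305339 - 1*12 = -305339 - 12 = -305351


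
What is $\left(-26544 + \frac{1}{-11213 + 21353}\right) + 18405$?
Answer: $- \frac{82529459}{10140} \approx -8139.0$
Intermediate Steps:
$\left(-26544 + \frac{1}{-11213 + 21353}\right) + 18405 = \left(-26544 + \frac{1}{10140}\right) + 18405 = - \frac{269156159}{10140} + 18405 = - \frac{82529459}{10140}$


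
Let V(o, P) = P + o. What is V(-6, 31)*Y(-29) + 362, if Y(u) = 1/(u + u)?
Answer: 20971/58 ≈ 361.57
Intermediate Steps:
Y(u) = 1/(2*u)
V(-6, 31)*Y(-29) + 362 = (31 - 6)*((½)/(-29)) + 362 = 25*((½)*(-1/29)) + 362 = 25*(-1/58) + 362 = -25/58 + 362 = 20971/58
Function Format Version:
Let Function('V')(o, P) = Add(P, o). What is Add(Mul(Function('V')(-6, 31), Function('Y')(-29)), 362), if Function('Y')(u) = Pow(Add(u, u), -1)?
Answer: Rational(20971, 58) ≈ 361.57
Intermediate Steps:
Function('Y')(u) = Mul(Rational(1, 2), Pow(u, -1)) (Function('Y')(u) = Pow(Mul(2, u), -1) = Mul(Rational(1, 2), Pow(u, -1)))
Add(Mul(Function('V')(-6, 31), Function('Y')(-29)), 362) = Add(Mul(Add(31, -6), Mul(Rational(1, 2), Pow(-29, -1))), 362) = Add(Mul(25, Mul(Rational(1, 2), Rational(-1, 29))), 362) = Add(Mul(25, Rational(-1, 58)), 362) = Add(Rational(-25, 58), 362) = Rational(20971, 58)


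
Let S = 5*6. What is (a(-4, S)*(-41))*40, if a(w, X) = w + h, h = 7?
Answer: -4920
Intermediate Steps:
S = 30
a(w, X) = 7 + w (a(w, X) = w + 7 = 7 + w)
(a(-4, S)*(-41))*40 = ((7 - 4)*(-41))*40 = (3*(-41))*40 = -123*40 = -4920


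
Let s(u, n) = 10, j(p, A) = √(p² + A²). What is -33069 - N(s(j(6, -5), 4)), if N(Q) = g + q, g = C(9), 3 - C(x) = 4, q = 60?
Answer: -33128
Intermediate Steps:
j(p, A) = √(A² + p²)
C(x) = -1 (C(x) = 3 - 1*4 = 3 - 4 = -1)
g = -1
N(Q) = 59 (N(Q) = -1 + 60 = 59)
-33069 - N(s(j(6, -5), 4)) = -33069 - 1*59 = -33069 - 59 = -33128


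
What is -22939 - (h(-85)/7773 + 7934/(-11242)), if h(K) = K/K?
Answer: -1002220715117/43692033 ≈ -22938.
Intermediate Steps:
h(K) = 1
-22939 - (h(-85)/7773 + 7934/(-11242)) = -22939 - (1/7773 + 7934/(-11242)) = -22939 - (1*(1/7773) + 7934*(-1/11242)) = -22939 - (1/7773 - 3967/5621) = -22939 - 1*(-30829870/43692033) = -22939 + 30829870/43692033 = -1002220715117/43692033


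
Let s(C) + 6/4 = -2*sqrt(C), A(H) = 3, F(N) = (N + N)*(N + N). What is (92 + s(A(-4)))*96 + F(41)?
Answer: 15412 - 192*sqrt(3) ≈ 15079.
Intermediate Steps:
F(N) = 4*N**2 (F(N) = (2*N)*(2*N) = 4*N**2)
s(C) = -3/2 - 2*sqrt(C)
(92 + s(A(-4)))*96 + F(41) = (92 + (-3/2 - 2*sqrt(3)))*96 + 4*41**2 = (181/2 - 2*sqrt(3))*96 + 4*1681 = (8688 - 192*sqrt(3)) + 6724 = 15412 - 192*sqrt(3)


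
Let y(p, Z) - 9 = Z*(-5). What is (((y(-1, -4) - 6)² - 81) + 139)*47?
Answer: 27589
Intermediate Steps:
y(p, Z) = 9 - 5*Z (y(p, Z) = 9 + Z*(-5) = 9 - 5*Z)
(((y(-1, -4) - 6)² - 81) + 139)*47 = ((((9 - 5*(-4)) - 6)² - 81) + 139)*47 = ((((9 + 20) - 6)² - 81) + 139)*47 = (((29 - 6)² - 81) + 139)*47 = ((23² - 81) + 139)*47 = ((529 - 81) + 139)*47 = (448 + 139)*47 = 587*47 = 27589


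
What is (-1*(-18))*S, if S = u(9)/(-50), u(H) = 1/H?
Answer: -1/25 ≈ -0.040000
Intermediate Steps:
S = -1/450 (S = 1/(9*(-50)) = (1/9)*(-1/50) = -1/450 ≈ -0.0022222)
(-1*(-18))*S = -1*(-18)*(-1/450) = 18*(-1/450) = -1/25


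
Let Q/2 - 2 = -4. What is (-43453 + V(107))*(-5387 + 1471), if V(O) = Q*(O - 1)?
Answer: 171822332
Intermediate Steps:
Q = -4 (Q = 4 + 2*(-4) = 4 - 8 = -4)
V(O) = 4 - 4*O (V(O) = -4*(O - 1) = -4*(-1 + O) = 4 - 4*O)
(-43453 + V(107))*(-5387 + 1471) = (-43453 + (4 - 4*107))*(-5387 + 1471) = (-43453 + (4 - 428))*(-3916) = (-43453 - 424)*(-3916) = -43877*(-3916) = 171822332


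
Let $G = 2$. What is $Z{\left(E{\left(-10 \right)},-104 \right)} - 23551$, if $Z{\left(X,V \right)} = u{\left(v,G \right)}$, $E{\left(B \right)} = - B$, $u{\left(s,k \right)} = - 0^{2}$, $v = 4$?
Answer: $-23551$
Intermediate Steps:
$u{\left(s,k \right)} = 0$ ($u{\left(s,k \right)} = \left(-1\right) 0 = 0$)
$Z{\left(X,V \right)} = 0$
$Z{\left(E{\left(-10 \right)},-104 \right)} - 23551 = 0 - 23551 = -23551$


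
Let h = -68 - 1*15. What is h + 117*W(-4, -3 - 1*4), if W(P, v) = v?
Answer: -902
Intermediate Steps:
h = -83 (h = -68 - 15 = -83)
h + 117*W(-4, -3 - 1*4) = -83 + 117*(-3 - 1*4) = -83 + 117*(-3 - 4) = -83 + 117*(-7) = -83 - 819 = -902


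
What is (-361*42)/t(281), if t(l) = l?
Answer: -15162/281 ≈ -53.957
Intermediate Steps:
(-361*42)/t(281) = -361*42/281 = -15162*1/281 = -15162/281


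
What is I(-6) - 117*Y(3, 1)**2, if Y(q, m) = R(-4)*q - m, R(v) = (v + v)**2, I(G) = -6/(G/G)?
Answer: -4268283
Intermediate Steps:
I(G) = -6 (I(G) = -6/1 = -6*1 = -6)
R(v) = 4*v**2 (R(v) = (2*v)**2 = 4*v**2)
Y(q, m) = -m + 64*q (Y(q, m) = (4*(-4)**2)*q - m = (4*16)*q - m = 64*q - m = -m + 64*q)
I(-6) - 117*Y(3, 1)**2 = -6 - 117*(-1*1 + 64*3)**2 = -6 - 117*(-1 + 192)**2 = -6 - 117*191**2 = -6 - 117*36481 = -6 - 4268277 = -4268283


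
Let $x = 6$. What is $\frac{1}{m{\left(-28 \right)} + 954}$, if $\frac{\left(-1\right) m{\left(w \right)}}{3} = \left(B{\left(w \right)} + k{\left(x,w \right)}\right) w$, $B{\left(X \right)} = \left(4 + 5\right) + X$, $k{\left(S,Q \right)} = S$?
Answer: $- \frac{1}{138} \approx -0.0072464$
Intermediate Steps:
$B{\left(X \right)} = 9 + X$
$m{\left(w \right)} = - 3 w \left(15 + w\right)$ ($m{\left(w \right)} = - 3 \left(\left(9 + w\right) + 6\right) w = - 3 \left(15 + w\right) w = - 3 w \left(15 + w\right)$)
$\frac{1}{m{\left(-28 \right)} + 954} = \frac{1}{\left(-3\right) \left(-28\right) \left(15 - 28\right) + 954} = \frac{1}{\left(-3\right) \left(-28\right) \left(-13\right) + 954} = \frac{1}{-1092 + 954} = \frac{1}{-138} = - \frac{1}{138}$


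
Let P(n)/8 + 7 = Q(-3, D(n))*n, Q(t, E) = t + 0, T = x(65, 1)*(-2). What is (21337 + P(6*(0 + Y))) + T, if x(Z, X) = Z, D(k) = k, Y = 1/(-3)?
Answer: 21199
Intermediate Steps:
Y = -1/3 (Y = 1*(-1/3) = -1/3 ≈ -0.33333)
T = -130 (T = 65*(-2) = -130)
Q(t, E) = t
P(n) = -56 - 24*n (P(n) = -56 + 8*(-3*n) = -56 - 24*n)
(21337 + P(6*(0 + Y))) + T = (21337 + (-56 - 144*(0 - 1/3))) - 130 = (21337 + (-56 - 144*(-1)/3)) - 130 = (21337 + (-56 - 24*(-2))) - 130 = (21337 + (-56 + 48)) - 130 = (21337 - 8) - 130 = 21329 - 130 = 21199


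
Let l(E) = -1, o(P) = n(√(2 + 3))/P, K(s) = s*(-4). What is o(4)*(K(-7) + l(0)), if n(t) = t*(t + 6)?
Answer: 135/4 + 81*√5/2 ≈ 124.31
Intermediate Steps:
K(s) = -4*s
n(t) = t*(6 + t)
o(P) = √5*(6 + √5)/P (o(P) = (√(2 + 3)*(6 + √(2 + 3)))/P = (√5*(6 + √5))/P = √5*(6 + √5)/P)
o(4)*(K(-7) + l(0)) = ((5 + 6*√5)/4)*(-4*(-7) - 1) = ((5 + 6*√5)/4)*(28 - 1) = (5/4 + 3*√5/2)*27 = 135/4 + 81*√5/2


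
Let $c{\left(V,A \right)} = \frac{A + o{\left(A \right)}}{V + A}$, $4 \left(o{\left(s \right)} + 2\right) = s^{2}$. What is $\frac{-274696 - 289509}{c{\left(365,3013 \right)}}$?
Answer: $- \frac{2541179320}{3030071} \approx -838.65$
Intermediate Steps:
$o{\left(s \right)} = -2 + \frac{s^{2}}{4}$
$c{\left(V,A \right)} = \frac{-2 + A + \frac{A^{2}}{4}}{A + V}$ ($c{\left(V,A \right)} = \frac{A + \left(-2 + \frac{A^{2}}{4}\right)}{V + A} = \frac{-2 + A + \frac{A^{2}}{4}}{A + V}$)
$\frac{-274696 - 289509}{c{\left(365,3013 \right)}} = \frac{-274696 - 289509}{\frac{1}{3013 + 365} \left(-2 + 3013 + \frac{3013^{2}}{4}\right)} = \frac{-274696 - 289509}{\frac{1}{3378} \left(-2 + 3013 + \frac{1}{4} \cdot 9078169\right)} = - \frac{564205}{\frac{1}{3378} \left(-2 + 3013 + \frac{9078169}{4}\right)} = - \frac{564205}{\frac{1}{3378} \cdot \frac{9090213}{4}} = - \frac{564205}{\frac{3030071}{4504}} = \left(-564205\right) \frac{4504}{3030071} = - \frac{2541179320}{3030071}$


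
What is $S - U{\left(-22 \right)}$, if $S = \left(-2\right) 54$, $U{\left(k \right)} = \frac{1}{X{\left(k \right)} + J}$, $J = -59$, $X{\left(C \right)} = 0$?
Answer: $- \frac{6371}{59} \approx -107.98$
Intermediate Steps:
$U{\left(k \right)} = - \frac{1}{59}$ ($U{\left(k \right)} = \frac{1}{0 - 59} = \frac{1}{-59} = - \frac{1}{59}$)
$S = -108$
$S - U{\left(-22 \right)} = -108 - - \frac{1}{59} = -108 + \frac{1}{59} = - \frac{6371}{59}$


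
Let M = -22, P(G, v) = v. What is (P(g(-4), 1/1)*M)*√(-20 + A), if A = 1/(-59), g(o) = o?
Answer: -22*I*√69679/59 ≈ -98.429*I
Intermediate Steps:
A = -1/59 ≈ -0.016949
(P(g(-4), 1/1)*M)*√(-20 + A) = (-22/1)*√(-20 - 1/59) = (1*(-22))*√(-1181/59) = -22*I*√69679/59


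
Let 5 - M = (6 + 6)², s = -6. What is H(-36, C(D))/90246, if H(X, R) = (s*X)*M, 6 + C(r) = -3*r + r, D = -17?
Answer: -5004/15041 ≈ -0.33269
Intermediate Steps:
M = -139 (M = 5 - (6 + 6)² = 5 - 1*12² = 5 - 1*144 = 5 - 144 = -139)
C(r) = -6 - 2*r (C(r) = -6 + (-3*r + r) = -6 - 2*r)
H(X, R) = 834*X (H(X, R) = -6*X*(-139) = 834*X)
H(-36, C(D))/90246 = (834*(-36))/90246 = -30024*1/90246 = -5004/15041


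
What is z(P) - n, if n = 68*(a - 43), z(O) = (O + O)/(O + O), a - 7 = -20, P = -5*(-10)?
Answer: 3809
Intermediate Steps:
P = 50
a = -13 (a = 7 - 20 = -13)
z(O) = 1 (z(O) = (2*O)/((2*O)) = (2*O)*(1/(2*O)) = 1)
n = -3808 (n = 68*(-13 - 43) = 68*(-56) = -3808)
z(P) - n = 1 - 1*(-3808) = 1 + 3808 = 3809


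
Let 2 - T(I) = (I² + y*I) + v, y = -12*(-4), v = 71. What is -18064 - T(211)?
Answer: 36654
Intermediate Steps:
y = 48
T(I) = -69 - I² - 48*I (T(I) = 2 - ((I² + 48*I) + 71) = 2 - (71 + I² + 48*I) = 2 + (-71 - I² - 48*I) = -69 - I² - 48*I)
-18064 - T(211) = -18064 - (-69 - 1*211² - 48*211) = -18064 - (-69 - 1*44521 - 10128) = -18064 - (-69 - 44521 - 10128) = -18064 - 1*(-54718) = -18064 + 54718 = 36654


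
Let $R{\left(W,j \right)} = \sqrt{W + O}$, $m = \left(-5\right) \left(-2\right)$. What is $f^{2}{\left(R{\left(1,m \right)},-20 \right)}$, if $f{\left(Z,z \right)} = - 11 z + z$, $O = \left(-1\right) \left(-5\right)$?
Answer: $40000$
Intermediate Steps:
$m = 10$
$O = 5$
$R{\left(W,j \right)} = \sqrt{5 + W}$ ($R{\left(W,j \right)} = \sqrt{W + 5} = \sqrt{5 + W}$)
$f{\left(Z,z \right)} = - 10 z$
$f^{2}{\left(R{\left(1,m \right)},-20 \right)} = \left(\left(-10\right) \left(-20\right)\right)^{2} = 200^{2} = 40000$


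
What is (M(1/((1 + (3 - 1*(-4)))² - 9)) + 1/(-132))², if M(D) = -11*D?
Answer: 18769/435600 ≈ 0.043088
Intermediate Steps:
(M(1/((1 + (3 - 1*(-4)))² - 9)) + 1/(-132))² = (-11/((1 + (3 - 1*(-4)))² - 9) + 1/(-132))² = (-11/((1 + (3 + 4))² - 9) - 1/132)² = (-11/((1 + 7)² - 9) - 1/132)² = (-11/(8² - 9) - 1/132)² = (-11/(64 - 9) - 1/132)² = (-11/55 - 1/132)² = (-11*1/55 - 1/132)² = (-⅕ - 1/132)² = (-137/660)² = 18769/435600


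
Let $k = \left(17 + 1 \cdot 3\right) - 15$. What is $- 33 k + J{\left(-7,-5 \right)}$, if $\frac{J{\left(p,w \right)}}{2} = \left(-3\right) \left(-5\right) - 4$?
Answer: $-143$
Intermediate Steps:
$k = 5$ ($k = \left(17 + 3\right) - 15 = 20 - 15 = 5$)
$J{\left(p,w \right)} = 22$ ($J{\left(p,w \right)} = 2 \left(\left(-3\right) \left(-5\right) - 4\right) = 2 \left(15 - 4\right) = 2 \cdot 11 = 22$)
$- 33 k + J{\left(-7,-5 \right)} = \left(-33\right) 5 + 22 = -165 + 22 = -143$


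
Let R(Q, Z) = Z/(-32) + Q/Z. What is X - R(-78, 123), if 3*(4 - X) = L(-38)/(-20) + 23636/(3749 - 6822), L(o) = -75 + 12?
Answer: 604266373/60476640 ≈ 9.9917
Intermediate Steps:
L(o) = -63
R(Q, Z) = -Z/32 + Q/Z (R(Q, Z) = Z*(-1/32) + Q/Z = -Z/32 + Q/Z)
X = 1016641/184380 (X = 4 - (-63/(-20) + 23636/(3749 - 6822))/3 = 4 - (-63*(-1/20) + 23636/(-3073))/3 = 4 - (63/20 + 23636*(-1/3073))/3 = 4 - (63/20 - 23636/3073)/3 = 4 - ⅓*(-279121/61460) = 4 + 279121/184380 = 1016641/184380 ≈ 5.5138)
X - R(-78, 123) = 1016641/184380 - (-1/32*123 - 78/123) = 1016641/184380 - (-123/32 - 78*1/123) = 1016641/184380 - (-123/32 - 26/41) = 1016641/184380 - 1*(-5875/1312) = 1016641/184380 + 5875/1312 = 604266373/60476640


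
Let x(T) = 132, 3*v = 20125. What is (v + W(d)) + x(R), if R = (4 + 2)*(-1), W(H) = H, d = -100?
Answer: 20221/3 ≈ 6740.3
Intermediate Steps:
v = 20125/3 (v = (⅓)*20125 = 20125/3 ≈ 6708.3)
R = -6 (R = 6*(-1) = -6)
(v + W(d)) + x(R) = (20125/3 - 100) + 132 = 19825/3 + 132 = 20221/3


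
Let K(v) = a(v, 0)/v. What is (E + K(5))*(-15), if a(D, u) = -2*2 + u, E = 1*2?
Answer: -18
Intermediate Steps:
E = 2
a(D, u) = -4 + u
K(v) = -4/v (K(v) = (-4 + 0)/v = -4/v)
(E + K(5))*(-15) = (2 - 4/5)*(-15) = (2 - 4*⅕)*(-15) = (2 - ⅘)*(-15) = (6/5)*(-15) = -18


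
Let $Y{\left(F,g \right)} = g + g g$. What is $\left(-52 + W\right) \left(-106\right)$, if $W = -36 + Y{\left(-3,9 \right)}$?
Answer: $-212$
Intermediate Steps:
$Y{\left(F,g \right)} = g + g^{2}$
$W = 54$ ($W = -36 + 9 \left(1 + 9\right) = -36 + 9 \cdot 10 = -36 + 90 = 54$)
$\left(-52 + W\right) \left(-106\right) = \left(-52 + 54\right) \left(-106\right) = 2 \left(-106\right) = -212$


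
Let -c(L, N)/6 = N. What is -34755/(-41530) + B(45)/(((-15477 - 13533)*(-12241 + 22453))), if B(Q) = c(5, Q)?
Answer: 11440204593/13670297204 ≈ 0.83687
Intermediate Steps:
c(L, N) = -6*N
B(Q) = -6*Q
-34755/(-41530) + B(45)/(((-15477 - 13533)*(-12241 + 22453))) = -34755/(-41530) + (-6*45)/(((-15477 - 13533)*(-12241 + 22453))) = -34755*(-1/41530) - 270/((-29010*10212)) = 6951/8306 - 270/(-296250120) = 6951/8306 - 270*(-1/296250120) = 6951/8306 + 3/3291668 = 11440204593/13670297204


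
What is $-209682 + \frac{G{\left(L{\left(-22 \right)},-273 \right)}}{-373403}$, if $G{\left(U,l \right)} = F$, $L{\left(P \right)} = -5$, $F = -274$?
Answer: $- \frac{78295887572}{373403} \approx -2.0968 \cdot 10^{5}$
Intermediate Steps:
$G{\left(U,l \right)} = -274$
$-209682 + \frac{G{\left(L{\left(-22 \right)},-273 \right)}}{-373403} = -209682 - \frac{274}{-373403} = -209682 - - \frac{274}{373403} = -209682 + \frac{274}{373403} = - \frac{78295887572}{373403}$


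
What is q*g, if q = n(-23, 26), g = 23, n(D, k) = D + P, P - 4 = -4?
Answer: -529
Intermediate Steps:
P = 0 (P = 4 - 4 = 0)
n(D, k) = D (n(D, k) = D + 0 = D)
q = -23
q*g = -23*23 = -529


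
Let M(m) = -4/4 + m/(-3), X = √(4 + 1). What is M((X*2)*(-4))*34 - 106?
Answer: -140 + 272*√5/3 ≈ 62.737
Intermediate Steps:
X = √5 ≈ 2.2361
M(m) = -1 - m/3 (M(m) = -4*¼ + m*(-⅓) = -1 - m/3)
M((X*2)*(-4))*34 - 106 = (-1 - √5*2*(-4)/3)*34 - 106 = (-1 - 2*√5*(-4)/3)*34 - 106 = (-1 - (-8)*√5/3)*34 - 106 = (-1 + 8*√5/3)*34 - 106 = (-34 + 272*√5/3) - 106 = -140 + 272*√5/3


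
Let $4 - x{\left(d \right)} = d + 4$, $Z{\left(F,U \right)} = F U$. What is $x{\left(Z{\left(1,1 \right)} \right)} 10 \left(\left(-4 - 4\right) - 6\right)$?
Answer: $140$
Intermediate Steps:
$x{\left(d \right)} = - d$ ($x{\left(d \right)} = 4 - \left(d + 4\right) = 4 - \left(4 + d\right) = - d$)
$x{\left(Z{\left(1,1 \right)} \right)} 10 \left(\left(-4 - 4\right) - 6\right) = - 1 \cdot 1 \cdot 10 \left(\left(-4 - 4\right) - 6\right) = \left(-1\right) 1 \cdot 10 \left(-8 - 6\right) = \left(-1\right) 10 \left(-14\right) = \left(-10\right) \left(-14\right) = 140$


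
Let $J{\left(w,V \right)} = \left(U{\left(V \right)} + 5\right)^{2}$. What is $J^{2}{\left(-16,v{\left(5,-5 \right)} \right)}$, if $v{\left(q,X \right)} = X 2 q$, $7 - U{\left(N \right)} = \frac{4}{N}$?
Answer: $\frac{8318169616}{390625} \approx 21295.0$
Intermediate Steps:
$U{\left(N \right)} = 7 - \frac{4}{N}$
$v{\left(q,X \right)} = 2 X q$
$J{\left(w,V \right)} = \left(12 - \frac{4}{V}\right)^{2}$ ($J{\left(w,V \right)} = \left(\left(7 - \frac{4}{V}\right) + 5\right)^{2} = \left(12 - \frac{4}{V}\right)^{2}$)
$J^{2}{\left(-16,v{\left(5,-5 \right)} \right)} = \left(\frac{16 \left(-1 + 3 \cdot 2 \left(-5\right) 5\right)^{2}}{2500}\right)^{2} = \left(\frac{16 \left(-1 + 3 \left(-50\right)\right)^{2}}{2500}\right)^{2} = \left(16 \cdot \frac{1}{2500} \left(-1 - 150\right)^{2}\right)^{2} = \left(16 \cdot \frac{1}{2500} \left(-151\right)^{2}\right)^{2} = \left(16 \cdot \frac{1}{2500} \cdot 22801\right)^{2} = \left(\frac{91204}{625}\right)^{2} = \frac{8318169616}{390625}$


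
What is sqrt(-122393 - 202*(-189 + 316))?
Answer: I*sqrt(148047) ≈ 384.77*I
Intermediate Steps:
sqrt(-122393 - 202*(-189 + 316)) = sqrt(-122393 - 202*127) = sqrt(-122393 - 25654) = sqrt(-148047) = I*sqrt(148047)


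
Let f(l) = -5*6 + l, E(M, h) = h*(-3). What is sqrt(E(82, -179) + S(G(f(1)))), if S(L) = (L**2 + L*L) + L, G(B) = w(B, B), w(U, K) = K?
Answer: sqrt(2190) ≈ 46.797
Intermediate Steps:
E(M, h) = -3*h
f(l) = -30 + l
G(B) = B
S(L) = L + 2*L**2 (S(L) = (L**2 + L**2) + L = 2*L**2 + L = L + 2*L**2)
sqrt(E(82, -179) + S(G(f(1)))) = sqrt(-3*(-179) + (-30 + 1)*(1 + 2*(-30 + 1))) = sqrt(537 - 29*(1 + 2*(-29))) = sqrt(537 - 29*(1 - 58)) = sqrt(537 - 29*(-57)) = sqrt(537 + 1653) = sqrt(2190)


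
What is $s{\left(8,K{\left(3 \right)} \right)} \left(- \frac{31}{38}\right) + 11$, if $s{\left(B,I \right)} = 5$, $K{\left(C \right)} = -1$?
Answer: $\frac{263}{38} \approx 6.9211$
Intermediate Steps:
$s{\left(8,K{\left(3 \right)} \right)} \left(- \frac{31}{38}\right) + 11 = 5 \left(- \frac{31}{38}\right) + 11 = - \frac{155}{38} + 11 = \frac{263}{38}$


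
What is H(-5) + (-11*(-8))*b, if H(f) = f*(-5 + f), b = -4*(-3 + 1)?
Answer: 754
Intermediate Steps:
b = 8 (b = -4*(-2) = 8)
H(-5) + (-11*(-8))*b = -5*(-5 - 5) - 11*(-8)*8 = -5*(-10) + 88*8 = 50 + 704 = 754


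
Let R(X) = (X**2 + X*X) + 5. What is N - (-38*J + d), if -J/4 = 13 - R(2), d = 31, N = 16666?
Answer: 16635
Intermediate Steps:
R(X) = 5 + 2*X**2 (R(X) = (X**2 + X**2) + 5 = 2*X**2 + 5 = 5 + 2*X**2)
J = 0 (J = -4*(13 - (5 + 2*2**2)) = -4*(13 - (5 + 2*4)) = -4*(13 - (5 + 8)) = -4*(13 - 1*13) = -4*(13 - 13) = -4*0 = 0)
N - (-38*J + d) = 16666 - (-38*0 + 31) = 16666 - (0 + 31) = 16666 - 1*31 = 16666 - 31 = 16635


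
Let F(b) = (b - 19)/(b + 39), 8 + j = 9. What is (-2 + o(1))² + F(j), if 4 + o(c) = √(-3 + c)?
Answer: 671/20 - 12*I*√2 ≈ 33.55 - 16.971*I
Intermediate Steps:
j = 1 (j = -8 + 9 = 1)
F(b) = (-19 + b)/(39 + b)
o(c) = -4 + √(-3 + c)
(-2 + o(1))² + F(j) = (-2 + (-4 + √(-3 + 1)))² + (-19 + 1)/(39 + 1) = (-2 + (-4 + √(-2)))² - 18/40 = (-2 + (-4 + I*√2))² + (1/40)*(-18) = (-6 + I*√2)² - 9/20 = -9/20 + (-6 + I*√2)²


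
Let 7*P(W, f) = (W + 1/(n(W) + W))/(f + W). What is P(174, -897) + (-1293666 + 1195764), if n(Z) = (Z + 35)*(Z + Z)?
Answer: -5160517854511/52711038 ≈ -97902.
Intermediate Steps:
n(Z) = 2*Z*(35 + Z) (n(Z) = (35 + Z)*(2*Z) = 2*Z*(35 + Z))
P(W, f) = (W + 1/(W + 2*W*(35 + W)))/(7*(W + f)) (P(W, f) = ((W + 1/(2*W*(35 + W) + W))/(f + W))/7 = ((W + 1/(W + 2*W*(35 + W)))/(W + f))/7 = (W + 1/(W + 2*W*(35 + W)))/(7*(W + f)))
P(174, -897) + (-1293666 + 1195764) = (1/7)*(1 + 2*174**3 + 71*174**2)/(174*(2*174**2 + 71*174 + 71*(-897) + 2*174*(-897))) + (-1293666 + 1195764) = (1/7)*(1/174)*(1 + 2*5268024 + 71*30276)/(2*30276 + 12354 - 63687 - 312156) - 97902 = (1/7)*(1/174)*(1 + 10536048 + 2149596)/(60552 + 12354 - 63687 - 312156) - 97902 = (1/7)*(1/174)*12685645/(-302937) - 97902 = (1/7)*(1/174)*(-1/302937)*12685645 - 97902 = -1812235/52711038 - 97902 = -5160517854511/52711038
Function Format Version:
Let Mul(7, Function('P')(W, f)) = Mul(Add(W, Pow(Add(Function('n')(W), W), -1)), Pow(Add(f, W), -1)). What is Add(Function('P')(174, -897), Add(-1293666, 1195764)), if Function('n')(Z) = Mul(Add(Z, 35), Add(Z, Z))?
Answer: Rational(-5160517854511, 52711038) ≈ -97902.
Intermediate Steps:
Function('n')(Z) = Mul(2, Z, Add(35, Z)) (Function('n')(Z) = Mul(Add(35, Z), Mul(2, Z)) = Mul(2, Z, Add(35, Z)))
Function('P')(W, f) = Mul(Rational(1, 7), Pow(Add(W, f), -1), Add(W, Pow(Add(W, Mul(2, W, Add(35, W))), -1))) (Function('P')(W, f) = Mul(Rational(1, 7), Mul(Add(W, Pow(Add(Mul(2, W, Add(35, W)), W), -1)), Pow(Add(f, W), -1))) = Mul(Rational(1, 7), Mul(Add(W, Pow(Add(W, Mul(2, W, Add(35, W))), -1)), Pow(Add(W, f), -1))) = Mul(Rational(1, 7), Mul(Pow(Add(W, f), -1), Add(W, Pow(Add(W, Mul(2, W, Add(35, W))), -1)))) = Mul(Rational(1, 7), Pow(Add(W, f), -1), Add(W, Pow(Add(W, Mul(2, W, Add(35, W))), -1))))
Add(Function('P')(174, -897), Add(-1293666, 1195764)) = Add(Mul(Rational(1, 7), Pow(174, -1), Pow(Add(Mul(2, Pow(174, 2)), Mul(71, 174), Mul(71, -897), Mul(2, 174, -897)), -1), Add(1, Mul(2, Pow(174, 3)), Mul(71, Pow(174, 2)))), Add(-1293666, 1195764)) = Add(Mul(Rational(1, 7), Rational(1, 174), Pow(Add(Mul(2, 30276), 12354, -63687, -312156), -1), Add(1, Mul(2, 5268024), Mul(71, 30276))), -97902) = Add(Mul(Rational(1, 7), Rational(1, 174), Pow(Add(60552, 12354, -63687, -312156), -1), Add(1, 10536048, 2149596)), -97902) = Add(Mul(Rational(1, 7), Rational(1, 174), Pow(-302937, -1), 12685645), -97902) = Add(Mul(Rational(1, 7), Rational(1, 174), Rational(-1, 302937), 12685645), -97902) = Add(Rational(-1812235, 52711038), -97902) = Rational(-5160517854511, 52711038)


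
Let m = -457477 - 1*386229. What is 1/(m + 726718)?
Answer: -1/116988 ≈ -8.5479e-6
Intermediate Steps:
m = -843706 (m = -457477 - 386229 = -843706)
1/(m + 726718) = 1/(-843706 + 726718) = 1/(-116988) = -1/116988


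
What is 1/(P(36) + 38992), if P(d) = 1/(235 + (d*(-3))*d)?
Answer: 3653/142437775 ≈ 2.5646e-5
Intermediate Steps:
P(d) = 1/(235 - 3*d²) (P(d) = 1/(235 + (-3*d)*d) = 1/(235 - 3*d²))
1/(P(36) + 38992) = 1/(-1/(-235 + 3*36²) + 38992) = 1/(-1/(-235 + 3*1296) + 38992) = 1/(-1/(-235 + 3888) + 38992) = 1/(-1/3653 + 38992) = 1/(142437775/3653) = 3653/142437775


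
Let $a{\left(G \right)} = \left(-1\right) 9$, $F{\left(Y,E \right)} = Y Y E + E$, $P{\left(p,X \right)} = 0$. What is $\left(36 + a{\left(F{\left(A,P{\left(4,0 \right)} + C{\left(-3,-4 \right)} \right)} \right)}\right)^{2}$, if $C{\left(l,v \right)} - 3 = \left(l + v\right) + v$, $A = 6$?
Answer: $729$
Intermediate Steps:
$C{\left(l,v \right)} = 3 + l + 2 v$ ($C{\left(l,v \right)} = 3 + \left(\left(l + v\right) + v\right) = 3 + \left(l + 2 v\right) = 3 + l + 2 v$)
$F{\left(Y,E \right)} = E + E Y^{2}$ ($F{\left(Y,E \right)} = Y^{2} E + E = E Y^{2} + E = E + E Y^{2}$)
$a{\left(G \right)} = -9$
$\left(36 + a{\left(F{\left(A,P{\left(4,0 \right)} + C{\left(-3,-4 \right)} \right)} \right)}\right)^{2} = \left(36 - 9\right)^{2} = 27^{2} = 729$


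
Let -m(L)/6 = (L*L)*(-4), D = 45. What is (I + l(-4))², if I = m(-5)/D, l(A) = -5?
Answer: 625/9 ≈ 69.444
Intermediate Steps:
m(L) = 24*L² (m(L) = -6*L*L*(-4) = -6*L²*(-4) = -(-24)*L² = 24*L²)
I = 40/3 (I = (24*(-5)²)/45 = (24*25)*(1/45) = 600*(1/45) = 40/3 ≈ 13.333)
(I + l(-4))² = (40/3 - 5)² = (25/3)² = 625/9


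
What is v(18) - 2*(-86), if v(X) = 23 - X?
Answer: 177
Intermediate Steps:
v(18) - 2*(-86) = (23 - 1*18) - 2*(-86) = (23 - 18) + 172 = 5 + 172 = 177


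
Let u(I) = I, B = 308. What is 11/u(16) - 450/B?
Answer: -953/1232 ≈ -0.77354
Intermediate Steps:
11/u(16) - 450/B = 11/16 - 450/308 = 11*(1/16) - 450*1/308 = 11/16 - 225/154 = -953/1232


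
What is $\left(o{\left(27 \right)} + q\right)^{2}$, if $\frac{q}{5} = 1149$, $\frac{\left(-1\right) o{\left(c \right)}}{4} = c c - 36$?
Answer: $8838729$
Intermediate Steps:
$o{\left(c \right)} = 144 - 4 c^{2}$ ($o{\left(c \right)} = - 4 \left(c c - 36\right) = - 4 \left(c^{2} - 36\right) = - 4 \left(-36 + c^{2}\right) = 144 - 4 c^{2}$)
$q = 5745$ ($q = 5 \cdot 1149 = 5745$)
$\left(o{\left(27 \right)} + q\right)^{2} = \left(\left(144 - 4 \cdot 27^{2}\right) + 5745\right)^{2} = \left(\left(144 - 2916\right) + 5745\right)^{2} = \left(-2772 + 5745\right)^{2} = 2973^{2} = 8838729$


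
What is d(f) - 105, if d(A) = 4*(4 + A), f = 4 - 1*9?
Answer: -109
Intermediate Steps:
f = -5 (f = 4 - 9 = -5)
d(A) = 16 + 4*A
d(f) - 105 = (16 + 4*(-5)) - 105 = (16 - 20) - 105 = -4 - 105 = -109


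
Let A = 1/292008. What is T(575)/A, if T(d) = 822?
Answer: 240030576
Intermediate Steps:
A = 1/292008 ≈ 3.4246e-6
T(575)/A = 822/(1/292008) = 822*292008 = 240030576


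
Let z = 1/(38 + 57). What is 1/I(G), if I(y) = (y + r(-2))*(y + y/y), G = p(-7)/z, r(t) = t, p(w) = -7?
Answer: 1/442888 ≈ 2.2579e-6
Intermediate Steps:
z = 1/95 ≈ 0.010526
G = -665 (G = -7/1/95 = -7*95 = -665)
I(y) = (1 + y)*(-2 + y) (I(y) = (y - 2)*(y + y/y) = (-2 + y)*(y + 1) = (-2 + y)*(1 + y) = (1 + y)*(-2 + y))
1/I(G) = 1/(-2 + (-665)**2 - 1*(-665)) = 1/(-2 + 442225 + 665) = 1/442888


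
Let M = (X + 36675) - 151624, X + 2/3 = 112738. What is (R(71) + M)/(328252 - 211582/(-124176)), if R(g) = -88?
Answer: -142781704/20380615967 ≈ -0.0070058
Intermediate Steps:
X = 338212/3 (X = -⅔ + 112738 = 338212/3 ≈ 1.1274e+5)
M = -6635/3 (M = (338212/3 + 36675) - 151624 = 448237/3 - 151624 = -6635/3 ≈ -2211.7)
(R(71) + M)/(328252 - 211582/(-124176)) = (-88 - 6635/3)/(328252 - 211582/(-124176)) = -6899/(3*(328252 - 211582*(-1/124176))) = -6899/(3*(328252 + 105791/62088)) = -6899/(3*20380615967/62088) = -6899/3*62088/20380615967 = -142781704/20380615967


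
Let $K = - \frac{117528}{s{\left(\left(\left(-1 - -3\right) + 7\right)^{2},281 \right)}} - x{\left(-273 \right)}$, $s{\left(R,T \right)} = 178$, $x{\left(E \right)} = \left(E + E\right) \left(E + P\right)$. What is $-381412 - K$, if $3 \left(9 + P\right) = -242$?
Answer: $- \frac{16263480}{89} \approx -1.8274 \cdot 10^{5}$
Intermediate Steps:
$P = - \frac{269}{3}$ ($P = -9 + \frac{1}{3} \left(-242\right) = -9 - \frac{242}{3} = - \frac{269}{3} \approx -89.667$)
$x{\left(E \right)} = 2 E \left(- \frac{269}{3} + E\right)$ ($x{\left(E \right)} = \left(E + E\right) \left(E - \frac{269}{3}\right) = 2 E \left(- \frac{269}{3} + E\right)$)
$K = - \frac{17682188}{89}$ ($K = - \frac{117528}{178} - \frac{2}{3} \left(-273\right) \left(-269 + 3 \left(-273\right)\right) = \left(-117528\right) \frac{1}{178} - \frac{2}{3} \left(-273\right) \left(-269 - 819\right) = - \frac{58764}{89} - \frac{2}{3} \left(-273\right) \left(-1088\right) = - \frac{58764}{89} - 198016 = - \frac{17682188}{89} \approx -1.9868 \cdot 10^{5}$)
$-381412 - K = -381412 - - \frac{17682188}{89} = -381412 + \frac{17682188}{89} = - \frac{16263480}{89}$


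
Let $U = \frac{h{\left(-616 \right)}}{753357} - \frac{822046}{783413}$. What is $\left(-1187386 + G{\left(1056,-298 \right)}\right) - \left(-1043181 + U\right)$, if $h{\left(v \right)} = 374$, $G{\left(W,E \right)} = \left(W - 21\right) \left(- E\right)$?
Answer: $\frac{8811319739691835}{53653606131} \approx 1.6423 \cdot 10^{5}$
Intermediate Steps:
$G{\left(W,E \right)} = - E \left(-21 + W\right)$ ($G{\left(W,E \right)} = \left(-21 + W\right) \left(- E\right) = - E \left(-21 + W\right)$)
$U = - \frac{56272828360}{53653606131}$ ($U = \frac{374}{753357} - \frac{822046}{783413} = 374 \cdot \frac{1}{753357} - \frac{822046}{783413} = \frac{34}{68487} - \frac{822046}{783413} = - \frac{56272828360}{53653606131} \approx -1.0488$)
$\left(-1187386 + G{\left(1056,-298 \right)}\right) - \left(-1043181 + U\right) = \left(-1187386 - 298 \left(21 - 1056\right)\right) + \left(1043181 - - \frac{56272828360}{53653606131}\right) = \left(-1187386 - 298 \left(21 - 1056\right)\right) + \left(1043181 + \frac{56272828360}{53653606131}\right) = \left(-1187386 - -308430\right) + \frac{55970478770171071}{53653606131} = \left(-1187386 + 308430\right) + \frac{55970478770171071}{53653606131} = -878956 + \frac{55970478770171071}{53653606131} = \frac{8811319739691835}{53653606131}$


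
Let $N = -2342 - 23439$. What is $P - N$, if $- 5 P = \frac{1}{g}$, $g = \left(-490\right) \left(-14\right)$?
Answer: $\frac{884288299}{34300} \approx 25781.0$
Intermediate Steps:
$N = -25781$
$g = 6860$
$P = - \frac{1}{34300}$ ($P = - \frac{1}{5 \cdot 6860} = \left(- \frac{1}{5}\right) \frac{1}{6860} = - \frac{1}{34300} \approx -2.9155 \cdot 10^{-5}$)
$P - N = - \frac{1}{34300} - -25781 = - \frac{1}{34300} + 25781 = \frac{884288299}{34300}$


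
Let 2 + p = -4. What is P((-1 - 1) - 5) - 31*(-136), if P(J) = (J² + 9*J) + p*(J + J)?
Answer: 4286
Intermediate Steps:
p = -6 (p = -2 - 4 = -6)
P(J) = J² - 3*J (P(J) = (J² + 9*J) - 6*(J + J) = (J² + 9*J) - 12*J = J² - 3*J)
P((-1 - 1) - 5) - 31*(-136) = ((-1 - 1) - 5)*(-3 + ((-1 - 1) - 5)) - 31*(-136) = (-2 - 5)*(-3 + (-2 - 5)) + 4216 = -7*(-3 - 7) + 4216 = -7*(-10) + 4216 = 70 + 4216 = 4286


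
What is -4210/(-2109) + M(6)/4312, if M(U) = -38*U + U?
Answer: 8842661/4547004 ≈ 1.9447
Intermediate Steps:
M(U) = -37*U
-4210/(-2109) + M(6)/4312 = -4210/(-2109) - 37*6/4312 = -4210*(-1/2109) - 222*1/4312 = 4210/2109 - 111/2156 = 8842661/4547004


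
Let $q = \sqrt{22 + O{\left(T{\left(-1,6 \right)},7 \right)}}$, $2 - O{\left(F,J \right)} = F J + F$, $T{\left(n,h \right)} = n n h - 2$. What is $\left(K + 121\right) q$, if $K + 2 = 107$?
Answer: $452 i \sqrt{2} \approx 639.22 i$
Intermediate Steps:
$K = 105$ ($K = -2 + 107 = 105$)
$T{\left(n,h \right)} = -2 + h n^{2}$ ($T{\left(n,h \right)} = n^{2} h - 2 = h n^{2} - 2 = -2 + h n^{2}$)
$O{\left(F,J \right)} = 2 - F - F J$ ($O{\left(F,J \right)} = 2 - \left(F J + F\right) = 2 - \left(F + F J\right) = 2 - F - F J$)
$q = 2 i \sqrt{2}$ ($q = \sqrt{22 - \left(-4 + 6 + \left(-2 + 6 \left(-1\right)^{2}\right) 7\right)} = \sqrt{22 - \left(-4 + 6 + \left(-2 + 6 \cdot 1\right) 7\right)} = \sqrt{22 - \left(2 + \left(-2 + 6\right) 7\right)} = \sqrt{22 - \left(2 + 28\right)} = \sqrt{22 - 30} = \sqrt{-8} = 2 i \sqrt{2} \approx 2.8284 i$)
$\left(K + 121\right) q = \left(105 + 121\right) 2 i \sqrt{2} = 226 \cdot 2 i \sqrt{2} = 452 i \sqrt{2}$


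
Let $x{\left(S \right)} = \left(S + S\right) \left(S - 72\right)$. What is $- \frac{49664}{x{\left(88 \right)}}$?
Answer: $- \frac{194}{11} \approx -17.636$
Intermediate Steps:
$x{\left(S \right)} = 2 S \left(-72 + S\right)$
$- \frac{49664}{x{\left(88 \right)}} = - \frac{49664}{2 \cdot 88 \left(-72 + 88\right)} = - \frac{49664}{2 \cdot 88 \cdot 16} = - \frac{49664}{2816} = \left(-49664\right) \frac{1}{2816} = - \frac{194}{11}$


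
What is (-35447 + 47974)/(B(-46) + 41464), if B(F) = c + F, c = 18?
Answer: 12527/41436 ≈ 0.30232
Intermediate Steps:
B(F) = 18 + F
(-35447 + 47974)/(B(-46) + 41464) = (-35447 + 47974)/((18 - 46) + 41464) = 12527/(-28 + 41464) = 12527/41436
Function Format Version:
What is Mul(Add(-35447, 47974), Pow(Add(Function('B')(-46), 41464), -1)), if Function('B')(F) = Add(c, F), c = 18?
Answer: Rational(12527, 41436) ≈ 0.30232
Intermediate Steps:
Function('B')(F) = Add(18, F)
Mul(Add(-35447, 47974), Pow(Add(Function('B')(-46), 41464), -1)) = Mul(Add(-35447, 47974), Pow(Add(Add(18, -46), 41464), -1)) = Mul(12527, Pow(Add(-28, 41464), -1)) = Mul(12527, Pow(41436, -1)) = Mul(12527, Rational(1, 41436)) = Rational(12527, 41436)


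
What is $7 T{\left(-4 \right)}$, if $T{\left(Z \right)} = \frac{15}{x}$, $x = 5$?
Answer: $21$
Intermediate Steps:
$T{\left(Z \right)} = 3$ ($T{\left(Z \right)} = \frac{15}{5} = 15 \cdot \frac{1}{5} = 3$)
$7 T{\left(-4 \right)} = 7 \cdot 3 = 21$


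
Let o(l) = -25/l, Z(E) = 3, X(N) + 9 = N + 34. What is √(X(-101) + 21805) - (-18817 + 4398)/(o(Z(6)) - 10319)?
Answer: -43257/30982 + √21729 ≈ 146.01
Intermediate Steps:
X(N) = 25 + N (X(N) = -9 + (N + 34) = -9 + (34 + N) = 25 + N)
√(X(-101) + 21805) - (-18817 + 4398)/(o(Z(6)) - 10319) = √((25 - 101) + 21805) - (-18817 + 4398)/(-25/3 - 10319) = √(-76 + 21805) - (-14419)/(-25*⅓ - 10319) = √21729 - (-14419)/(-25/3 - 10319) = √21729 - (-14419)/(-30982/3) = √21729 - (-14419)*(-3)/30982 = √21729 - 1*43257/30982 = √21729 - 43257/30982 = -43257/30982 + √21729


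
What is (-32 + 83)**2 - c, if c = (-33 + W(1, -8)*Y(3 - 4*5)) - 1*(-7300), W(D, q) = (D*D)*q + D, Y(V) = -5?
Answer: -4701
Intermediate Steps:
W(D, q) = D + q*D**2 (W(D, q) = D**2*q + D = q*D**2 + D = D + q*D**2)
c = 7302 (c = (-33 + (1*(1 + 1*(-8)))*(-5)) - 1*(-7300) = (-33 + (1*(1 - 8))*(-5)) + 7300 = (-33 + (1*(-7))*(-5)) + 7300 = (-33 - 7*(-5)) + 7300 = (-33 + 35) + 7300 = 2 + 7300 = 7302)
(-32 + 83)**2 - c = (-32 + 83)**2 - 1*7302 = 51**2 - 7302 = 2601 - 7302 = -4701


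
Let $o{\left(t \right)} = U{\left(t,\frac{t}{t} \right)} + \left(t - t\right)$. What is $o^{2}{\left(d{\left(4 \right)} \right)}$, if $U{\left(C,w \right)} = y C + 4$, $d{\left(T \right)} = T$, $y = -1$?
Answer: $0$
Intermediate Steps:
$U{\left(C,w \right)} = 4 - C$ ($U{\left(C,w \right)} = - C + 4 = 4 - C$)
$o{\left(t \right)} = 4 - t$ ($o{\left(t \right)} = \left(4 - t\right) + \left(t - t\right) = \left(4 - t\right) + 0 = 4 - t$)
$o^{2}{\left(d{\left(4 \right)} \right)} = \left(4 - 4\right)^{2} = 0^{2} = 0$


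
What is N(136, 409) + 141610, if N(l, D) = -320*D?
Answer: 10730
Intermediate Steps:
N(136, 409) + 141610 = -320*409 + 141610 = -130880 + 141610 = 10730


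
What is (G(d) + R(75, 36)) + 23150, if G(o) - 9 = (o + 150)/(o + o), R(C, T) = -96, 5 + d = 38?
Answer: 507447/22 ≈ 23066.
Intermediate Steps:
d = 33 (d = -5 + 38 = 33)
G(o) = 9 + (150 + o)/(2*o) (G(o) = 9 + (o + 150)/(o + o) = 9 + (150 + o)/((2*o)) = 9 + (150 + o)*(1/(2*o)) = 9 + (150 + o)/(2*o))
(G(d) + R(75, 36)) + 23150 = ((19/2 + 75/33) - 96) + 23150 = ((19/2 + 75*(1/33)) - 96) + 23150 = ((19/2 + 25/11) - 96) + 23150 = (259/22 - 96) + 23150 = -1853/22 + 23150 = 507447/22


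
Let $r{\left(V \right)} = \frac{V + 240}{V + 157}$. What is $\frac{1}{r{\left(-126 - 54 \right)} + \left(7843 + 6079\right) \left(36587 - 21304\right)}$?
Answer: $\frac{23}{4893708238} \approx 4.6999 \cdot 10^{-9}$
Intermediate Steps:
$r{\left(V \right)} = \frac{240 + V}{157 + V}$
$\frac{1}{r{\left(-126 - 54 \right)} + \left(7843 + 6079\right) \left(36587 - 21304\right)} = \frac{1}{\frac{240 - 180}{157 - 180} + \left(7843 + 6079\right) \left(36587 - 21304\right)} = \frac{1}{\frac{240 - 180}{157 - 180} + 13922 \cdot 15283} = \frac{1}{\frac{240 - 180}{157 - 180} + 212769926} = \frac{1}{\frac{1}{-23} \cdot 60 + 212769926} = \frac{1}{\left(- \frac{1}{23}\right) 60 + 212769926} = \frac{1}{- \frac{60}{23} + 212769926} = \frac{1}{\frac{4893708238}{23}} = \frac{23}{4893708238}$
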